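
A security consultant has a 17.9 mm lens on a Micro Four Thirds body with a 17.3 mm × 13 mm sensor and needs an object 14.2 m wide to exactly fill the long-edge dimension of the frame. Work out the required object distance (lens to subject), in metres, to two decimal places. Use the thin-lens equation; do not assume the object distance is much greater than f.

W: 14.2 m = 14200 mm.
Magnification m = w/W = dᵢ/dₒ; combined with 1/f = 1/dₒ + 1/dᵢ this gives dₒ = f·(1 + W/w).
dₒ = 17.9 mm × (1 + 14200/17.3) = 17.9 × 821.8092 ≈ 14710.386 mm = 14.7104 m.

14.71 m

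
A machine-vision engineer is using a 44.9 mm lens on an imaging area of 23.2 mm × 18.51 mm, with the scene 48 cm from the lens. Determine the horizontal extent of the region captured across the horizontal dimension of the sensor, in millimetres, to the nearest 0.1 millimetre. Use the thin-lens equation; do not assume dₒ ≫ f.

dₒ: 48 cm = 480 mm.
Similar triangles through the lens centre give W/dₒ = w/dᵢ; with 1/f = 1/dₒ + 1/dᵢ this gives W = w·(dₒ − f)/f.
W = 23.2 mm × (480 − 44.9) / 44.9 = 23.2 × 9.6904 ≈ 224.818 mm.

224.8 mm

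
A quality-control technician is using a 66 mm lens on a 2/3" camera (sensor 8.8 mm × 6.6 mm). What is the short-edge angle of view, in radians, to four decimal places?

0.0999 rad

Angle of view α = 2·arctan(h/2f) with h = 6.6 mm and f = 66 mm.
h/2f = 0.05000; arctan(0.05000) ≈ 0.0500 rad, so α ≈ 0.0999 rad.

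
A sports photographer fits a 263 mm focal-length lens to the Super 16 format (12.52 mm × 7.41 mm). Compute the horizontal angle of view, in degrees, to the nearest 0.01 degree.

Angle of view α = 2·arctan(w/2f) with w = 12.52 mm and f = 263 mm.
w/2f = 0.02380; arctan(0.02380) ≈ 1.3635°, so α ≈ 2.7270°.

2.73°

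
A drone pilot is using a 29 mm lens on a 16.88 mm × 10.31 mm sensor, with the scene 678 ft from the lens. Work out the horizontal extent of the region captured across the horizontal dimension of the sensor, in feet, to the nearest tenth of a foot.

dₒ: 678 ft × 304.8 mm/ft = 206654.39 mm.
Similar triangles through the lens centre give W/dₒ = w/dᵢ; with 1/f = 1/dₒ + 1/dᵢ this gives W = w·(dₒ − f)/f.
W = 16.88 mm × (206654 − 29) / 29 = 16.88 × 7125.0136 ≈ 120270.229 mm = 120270.229/304.8 ft = 394.587 ft.

394.6 ft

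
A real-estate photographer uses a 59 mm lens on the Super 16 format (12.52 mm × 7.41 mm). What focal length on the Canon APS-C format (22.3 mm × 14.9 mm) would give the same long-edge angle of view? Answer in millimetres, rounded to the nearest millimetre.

Equal angle of view means equal width/f ratio, so f₂ = f₁ · (width₂/width₁) = 59 × 22.3/12.52.
f₂ = 59 × 1.78115 ≈ 105.088 mm.

105 mm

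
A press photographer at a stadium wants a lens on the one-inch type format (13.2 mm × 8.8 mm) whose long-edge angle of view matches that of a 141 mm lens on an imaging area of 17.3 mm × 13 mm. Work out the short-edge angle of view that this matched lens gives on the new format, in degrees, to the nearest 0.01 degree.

Equal long-edge AOV ⇒ f₂ = f₁ · 13.2/17.3 = 141 × 0.76301 ≈ 107.5838 mm.
Short-edge AOV on the new format = 2·arctan(8.8 / (2 × 107.5838)) = 2·arctan(0.04090) ≈ 4.6840°.

4.68°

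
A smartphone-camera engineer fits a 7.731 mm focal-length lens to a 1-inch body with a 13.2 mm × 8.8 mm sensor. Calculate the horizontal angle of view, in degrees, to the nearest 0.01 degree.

80.98°

Angle of view α = 2·arctan(w/2f) with w = 13.2 mm and f = 7.731 mm.
w/2f = 0.85371; arctan(0.85371) ≈ 40.4876°, so α ≈ 80.9752°.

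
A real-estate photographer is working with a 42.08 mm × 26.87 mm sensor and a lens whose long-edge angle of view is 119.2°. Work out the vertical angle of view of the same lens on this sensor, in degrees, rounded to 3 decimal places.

From the long-edge AOV: f = 42.08 / (2·tan(59.6°)) = 42.08 / 3.40892 ≈ 12.3441 mm.
Vertical AOV = 2·arctan(26.87 / (2 × 12.3441)) = 2·arctan(1.08837) ≈ 94.8463°.

94.846°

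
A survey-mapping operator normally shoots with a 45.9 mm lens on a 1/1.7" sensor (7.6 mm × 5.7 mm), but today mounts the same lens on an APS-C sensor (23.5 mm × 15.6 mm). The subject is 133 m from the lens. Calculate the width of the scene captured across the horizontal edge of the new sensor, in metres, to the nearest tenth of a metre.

68.1 m

The focal length stays 45.9 mm; the relevant sensor dimension is now w = 23.5 mm. Object distance dₒ = 133 m = 133000 mm.
Thin-lens field width W = w·(dₒ − f)/f = 23.5 × (133000 − 45.9)/45.9 ≈ 68070.182 mm = 68.0702 m.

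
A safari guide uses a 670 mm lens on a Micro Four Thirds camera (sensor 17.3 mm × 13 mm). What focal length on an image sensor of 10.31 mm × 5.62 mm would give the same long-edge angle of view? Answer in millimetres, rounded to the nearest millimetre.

399 mm

Equal angle of view means equal width/f ratio, so f₂ = f₁ · (width₂/width₁) = 670 × 10.31/17.3.
f₂ = 670 × 0.59595 ≈ 399.289 mm.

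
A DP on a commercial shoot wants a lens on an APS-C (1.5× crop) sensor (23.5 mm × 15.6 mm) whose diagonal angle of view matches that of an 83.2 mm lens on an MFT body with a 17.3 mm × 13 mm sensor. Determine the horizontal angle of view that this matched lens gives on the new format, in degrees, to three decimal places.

Sensor diagonal = √(17.3² + 13²) = √468.2900 ≈ 21.6400 mm.
Sensor diagonal = √(23.5² + 15.6²) = √795.6100 ≈ 28.2066 mm.
Equal diagonal AOV ⇒ f₂ = f₁ · 28.2066/21.6400 = 83.2 × 1.30344 ≈ 108.4466 mm.
Horizontal AOV on the new format = 2·arctan(23.5 / (2 × 108.4466)) = 2·arctan(0.10835) ≈ 12.3675°.

12.368°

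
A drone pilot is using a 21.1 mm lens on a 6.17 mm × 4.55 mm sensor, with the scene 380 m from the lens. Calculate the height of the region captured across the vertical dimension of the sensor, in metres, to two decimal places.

81.94 m

dₒ: 380 m = 380000 mm.
Similar triangles through the lens centre give W/dₒ = h/dᵢ; with 1/f = 1/dₒ + 1/dᵢ this gives W = h·(dₒ − f)/f.
W = 4.55 mm × (380000 − 21.1) / 21.1 = 4.55 × 18008.4787 ≈ 81938.578 mm = 81.9386 m.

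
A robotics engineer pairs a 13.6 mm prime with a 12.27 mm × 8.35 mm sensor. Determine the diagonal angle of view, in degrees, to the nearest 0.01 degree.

Sensor diagonal = √(12.27² + 8.35²) = √220.2754 ≈ 14.8417 mm.
Angle of view α = 2·arctan(d/2f) with d = 14.8417 mm and f = 13.6 mm.
d/2f = 0.54565; arctan(0.54565) ≈ 28.6191°, so α ≈ 57.2382°.

57.24°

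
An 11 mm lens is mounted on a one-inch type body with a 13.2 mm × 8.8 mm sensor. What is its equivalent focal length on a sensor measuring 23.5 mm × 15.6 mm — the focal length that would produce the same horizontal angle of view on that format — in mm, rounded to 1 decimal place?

19.6 mm

Equal angle of view means equal width/f ratio, so f₂ = f₁ · (width₂/width₁) = 11 × 23.5/13.2.
f₂ = 11 × 1.78030 ≈ 19.583 mm.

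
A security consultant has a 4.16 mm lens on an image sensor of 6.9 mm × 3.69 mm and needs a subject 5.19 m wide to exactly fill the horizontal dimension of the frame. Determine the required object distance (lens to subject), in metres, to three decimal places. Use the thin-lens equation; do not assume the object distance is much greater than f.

W: 5.19 m = 5190 mm.
Magnification m = w/W = dᵢ/dₒ; combined with 1/f = 1/dₒ + 1/dᵢ this gives dₒ = f·(1 + W/w).
dₒ = 4.16 mm × (1 + 5190/6.9) = 4.16 × 753.1739 ≈ 3133.203 mm = 3.1332 m.

3.133 m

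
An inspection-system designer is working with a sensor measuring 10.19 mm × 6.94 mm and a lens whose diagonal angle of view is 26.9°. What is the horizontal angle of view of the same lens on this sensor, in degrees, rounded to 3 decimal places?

22.363°

Sensor diagonal = √(10.19² + 6.94²) = √151.9997 ≈ 12.3288 mm.
From the diagonal AOV: f = 12.3288 / (2·tan(13.45°)) = 12.3288 / 0.47831 ≈ 25.7757 mm.
Horizontal AOV = 2·arctan(10.19 / (2 × 25.7757)) = 2·arctan(0.19767) ≈ 22.3627°.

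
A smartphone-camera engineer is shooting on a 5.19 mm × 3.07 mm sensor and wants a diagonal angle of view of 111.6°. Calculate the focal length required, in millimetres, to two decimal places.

Sensor diagonal = √(5.19² + 3.07²) = √36.3610 ≈ 6.0300 mm.
From α = 2·arctan(d/2f) we get f = d / (2·tan(α/2)).
With d = 6.0300 mm and α/2 = 55.8°, tan(α/2) ≈ 1.47146, so f ≈ 6.0300 / 2.94291 ≈ 2.0490 mm.

2.05 mm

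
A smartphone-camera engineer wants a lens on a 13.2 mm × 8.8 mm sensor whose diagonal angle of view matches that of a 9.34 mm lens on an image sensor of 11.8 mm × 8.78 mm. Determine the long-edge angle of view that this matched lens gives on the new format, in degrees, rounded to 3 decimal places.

Sensor diagonal = √(11.8² + 8.78²) = √216.3284 ≈ 14.7081 mm.
Sensor diagonal = √(13.2² + 8.8²) = √251.6800 ≈ 15.8644 mm.
Equal diagonal AOV ⇒ f₂ = f₁ · 15.8644/14.7081 = 9.34 × 1.07862 ≈ 10.0743 mm.
Long-edge AOV on the new format = 2·arctan(13.2 / (2 × 10.0743)) = 2·arctan(0.65513) ≈ 66.4603°.

66.460°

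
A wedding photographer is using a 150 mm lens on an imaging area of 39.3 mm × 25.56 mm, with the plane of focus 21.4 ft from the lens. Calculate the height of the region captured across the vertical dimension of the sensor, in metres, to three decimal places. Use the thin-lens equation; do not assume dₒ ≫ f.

dₒ: 21.4 ft × 304.8 mm/ft = 6522.72 mm.
Similar triangles through the lens centre give W/dₒ = h/dᵢ; with 1/f = 1/dₒ + 1/dᵢ this gives W = h·(dₒ − f)/f.
W = 25.56 mm × (6522.72 − 150) / 150 = 25.56 × 42.4848 ≈ 1085.911 mm = 1.08591 m.

1.086 m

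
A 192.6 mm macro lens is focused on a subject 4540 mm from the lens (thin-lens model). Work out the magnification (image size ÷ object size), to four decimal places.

0.0443×

Thin lens: 1/f = 1/dₒ + 1/dᵢ → 1/dᵢ = 1/192.6 − 1/4540 = 0.0049718 mm⁻¹, so dᵢ ≈ 201.1326 mm.
Magnification m = dᵢ/dₒ = 201.1326/4540 ≈ 0.04430.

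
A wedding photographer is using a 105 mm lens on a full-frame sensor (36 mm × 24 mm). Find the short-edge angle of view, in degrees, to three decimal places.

13.040°

Angle of view α = 2·arctan(h/2f) with h = 24 mm and f = 105 mm.
h/2f = 0.11429; arctan(0.11429) ≈ 6.5198°, so α ≈ 13.0396°.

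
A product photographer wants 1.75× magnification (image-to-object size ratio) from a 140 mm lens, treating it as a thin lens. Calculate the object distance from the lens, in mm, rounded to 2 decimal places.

220.00 mm

With m = dᵢ/dₒ and 1/f = 1/dₒ + 1/dᵢ, substituting dᵢ = m·dₒ gives 1/f = (1 + 1/m)/dₒ, hence dₒ = f·(1 + 1/m).
dₒ = 140 × (1 + 1/1.75) = 140 × 1.57143 ≈ 220.000 mm.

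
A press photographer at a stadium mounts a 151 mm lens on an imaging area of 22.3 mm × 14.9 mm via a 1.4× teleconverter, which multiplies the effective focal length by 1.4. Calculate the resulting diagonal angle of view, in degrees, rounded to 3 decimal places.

7.259°

Effective focal length f = 151 × 1.4 = 211.4 mm.
Sensor diagonal = √(22.3² + 14.9²) = √719.3000 ≈ 26.8198 mm.
α = 2·arctan(26.820 / (2 × 211.4)) = 2·arctan(0.06343) ≈ 7.2592°.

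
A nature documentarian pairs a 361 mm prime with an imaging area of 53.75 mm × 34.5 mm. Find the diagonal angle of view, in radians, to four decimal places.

0.1765 rad

Sensor diagonal = √(53.75² + 34.5²) = √4079.3125 ≈ 63.8695 mm.
Angle of view α = 2·arctan(d/2f) with d = 63.8695 mm and f = 361 mm.
d/2f = 0.08846; arctan(0.08846) ≈ 0.0882 rad, so α ≈ 0.1765 rad.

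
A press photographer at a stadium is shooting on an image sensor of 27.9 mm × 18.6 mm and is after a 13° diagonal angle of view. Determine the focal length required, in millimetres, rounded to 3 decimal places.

147.152 mm

Sensor diagonal = √(27.9² + 18.6²) = √1124.3700 ≈ 33.5316 mm.
From α = 2·arctan(d/2f) we get f = d / (2·tan(α/2)).
With d = 33.5316 mm and α/2 = 6.5°, tan(α/2) ≈ 0.11394, so f ≈ 33.5316 / 0.22787 ≈ 147.1517 mm.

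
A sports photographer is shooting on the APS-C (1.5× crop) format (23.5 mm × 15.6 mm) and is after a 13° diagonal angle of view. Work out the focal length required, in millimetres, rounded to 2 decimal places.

Sensor diagonal = √(23.5² + 15.6²) = √795.6100 ≈ 28.2066 mm.
From α = 2·arctan(d/2f) we get f = d / (2·tan(α/2)).
With d = 28.2066 mm and α/2 = 6.5°, tan(α/2) ≈ 0.11394, so f ≈ 28.2066 / 0.22787 ≈ 123.7829 mm.

123.78 mm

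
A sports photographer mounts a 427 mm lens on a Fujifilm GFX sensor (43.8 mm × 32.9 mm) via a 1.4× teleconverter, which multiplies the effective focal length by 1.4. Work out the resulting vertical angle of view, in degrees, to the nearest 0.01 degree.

3.15°

Effective focal length f = 427 × 1.4 = 597.8 mm.
α = 2·arctan(32.9 / (2 × 597.8)) = 2·arctan(0.02752) ≈ 3.1525°.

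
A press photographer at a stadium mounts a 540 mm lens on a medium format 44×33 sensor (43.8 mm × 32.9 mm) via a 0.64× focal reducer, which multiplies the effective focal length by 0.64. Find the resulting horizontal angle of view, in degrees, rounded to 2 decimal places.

Effective focal length f = 540 × 0.64 = 345.6 mm.
α = 2·arctan(43.8 / (2 × 345.6)) = 2·arctan(0.06337) ≈ 7.2517°.

7.25°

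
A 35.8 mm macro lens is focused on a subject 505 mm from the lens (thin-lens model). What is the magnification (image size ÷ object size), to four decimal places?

Thin lens: 1/f = 1/dₒ + 1/dᵢ → 1/dᵢ = 1/35.8 − 1/505 = 0.0259528 mm⁻¹, so dᵢ ≈ 38.5315 mm.
Magnification m = dᵢ/dₒ = 38.5315/505 ≈ 0.07630.

0.0763×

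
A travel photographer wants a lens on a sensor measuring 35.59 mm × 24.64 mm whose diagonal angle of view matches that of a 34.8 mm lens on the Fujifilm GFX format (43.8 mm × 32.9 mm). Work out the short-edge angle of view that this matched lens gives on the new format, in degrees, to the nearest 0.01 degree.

Sensor diagonal = √(43.8² + 32.9²) = √3000.8500 ≈ 54.7800 mm.
Sensor diagonal = √(35.59² + 24.64²) = √1873.7777 ≈ 43.2872 mm.
Equal diagonal AOV ⇒ f₂ = f₁ · 43.2872/54.7800 = 34.8 × 0.79020 ≈ 27.4990 mm.
Short-edge AOV on the new format = 2·arctan(24.64 / (2 × 27.4990)) = 2·arctan(0.44802) ≈ 48.2664°.

48.27°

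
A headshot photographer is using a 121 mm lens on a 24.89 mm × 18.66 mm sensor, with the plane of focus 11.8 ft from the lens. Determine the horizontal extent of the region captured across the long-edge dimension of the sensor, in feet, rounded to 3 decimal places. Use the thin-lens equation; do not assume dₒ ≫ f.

dₒ: 11.8 ft × 304.8 mm/ft = 3596.64 mm.
Similar triangles through the lens centre give W/dₒ = w/dᵢ; with 1/f = 1/dₒ + 1/dᵢ this gives W = w·(dₒ − f)/f.
W = 24.89 mm × (3596.64 − 121) / 121 = 24.89 × 28.7243 ≈ 714.948 mm = 714.948/304.8 ft = 2.34563 ft.

2.346 ft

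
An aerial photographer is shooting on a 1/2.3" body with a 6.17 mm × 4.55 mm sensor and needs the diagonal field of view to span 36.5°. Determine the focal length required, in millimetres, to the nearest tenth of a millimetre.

11.6 mm

Sensor diagonal = √(6.17² + 4.55²) = √58.7714 ≈ 7.6663 mm.
From α = 2·arctan(d/2f) we get f = d / (2·tan(α/2)).
With d = 7.6663 mm and α/2 = 18.25°, tan(α/2) ≈ 0.32975, so f ≈ 7.6663 / 0.65950 ≈ 11.6243 mm.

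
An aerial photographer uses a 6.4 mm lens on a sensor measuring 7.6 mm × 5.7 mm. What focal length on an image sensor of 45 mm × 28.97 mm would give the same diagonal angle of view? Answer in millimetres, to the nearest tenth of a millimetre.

36.1 mm

Sensor diagonal = √(7.6² + 5.7²) = √90.2500 ≈ 9.5000 mm.
Sensor diagonal = √(45² + 28.97²) = √2864.2609 ≈ 53.5188 mm.
Equal angle of view means equal diagonal/f ratio, so f₂ = f₁ · (diagonal₂/diagonal₁) = 6.4 × 53.5188/9.5000.
f₂ = 6.4 × 5.63356 ≈ 36.055 mm.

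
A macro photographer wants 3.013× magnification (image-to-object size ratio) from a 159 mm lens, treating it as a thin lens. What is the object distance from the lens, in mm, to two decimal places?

211.77 mm

With m = dᵢ/dₒ and 1/f = 1/dₒ + 1/dᵢ, substituting dᵢ = m·dₒ gives 1/f = (1 + 1/m)/dₒ, hence dₒ = f·(1 + 1/m).
dₒ = 159 × (1 + 1/3.013) = 159 × 1.33190 ≈ 211.771 mm.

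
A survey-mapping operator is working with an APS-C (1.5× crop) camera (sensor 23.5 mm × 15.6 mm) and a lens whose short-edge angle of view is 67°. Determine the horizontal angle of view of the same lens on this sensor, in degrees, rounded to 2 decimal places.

89.83°

From the short-edge AOV: f = 15.6 / (2·tan(33.5°)) = 15.6 / 1.32377 ≈ 11.7845 mm.
Horizontal AOV = 2·arctan(23.5 / (2 × 11.7845)) = 2·arctan(0.99707) ≈ 89.8319°.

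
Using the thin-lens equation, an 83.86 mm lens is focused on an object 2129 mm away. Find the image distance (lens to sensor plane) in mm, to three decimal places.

87.299 mm

1/dᵢ = 1/f − 1/dₒ = 1/83.86 − 1/2129 = 0.0114549 mm⁻¹.
dᵢ = 1/0.0114549 ≈ 87.2986 mm.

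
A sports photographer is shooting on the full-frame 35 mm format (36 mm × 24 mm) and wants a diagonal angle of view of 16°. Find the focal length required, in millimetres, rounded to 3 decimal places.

Sensor diagonal = √(36² + 24²) = √1872.0000 ≈ 43.2666 mm.
From α = 2·arctan(d/2f) we get f = d / (2·tan(α/2)).
With d = 43.2666 mm and α/2 = 8°, tan(α/2) ≈ 0.14054, so f ≈ 43.2666 / 0.28108 ≈ 153.9290 mm.

153.929 mm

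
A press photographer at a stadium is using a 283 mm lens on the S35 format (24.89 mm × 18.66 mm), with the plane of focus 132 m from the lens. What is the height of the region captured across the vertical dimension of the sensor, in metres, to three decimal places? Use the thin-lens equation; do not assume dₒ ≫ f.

dₒ: 132 m = 132000 mm.
Similar triangles through the lens centre give W/dₒ = h/dᵢ; with 1/f = 1/dₒ + 1/dᵢ this gives W = h·(dₒ − f)/f.
W = 18.66 mm × (132000 − 283) / 283 = 18.66 × 465.4311 ≈ 8684.944 mm = 8.68494 m.

8.685 m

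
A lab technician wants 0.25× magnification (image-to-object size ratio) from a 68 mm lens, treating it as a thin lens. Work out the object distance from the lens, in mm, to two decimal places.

340.00 mm

With m = dᵢ/dₒ and 1/f = 1/dₒ + 1/dᵢ, substituting dᵢ = m·dₒ gives 1/f = (1 + 1/m)/dₒ, hence dₒ = f·(1 + 1/m).
dₒ = 68 × (1 + 1/0.25) = 68 × 5.00000 ≈ 340.000 mm.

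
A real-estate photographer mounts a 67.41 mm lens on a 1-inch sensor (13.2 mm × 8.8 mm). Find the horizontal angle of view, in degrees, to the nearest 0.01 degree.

11.18°

Angle of view α = 2·arctan(w/2f) with w = 13.2 mm and f = 67.41 mm.
w/2f = 0.09791; arctan(0.09791) ≈ 5.5919°, so α ≈ 11.1838°.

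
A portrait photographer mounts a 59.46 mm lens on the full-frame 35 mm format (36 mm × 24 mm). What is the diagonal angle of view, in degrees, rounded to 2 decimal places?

Sensor diagonal = √(36² + 24²) = √1872.0000 ≈ 43.2666 mm.
Angle of view α = 2·arctan(d/2f) with d = 43.2666 mm and f = 59.46 mm.
d/2f = 0.36383; arctan(0.36383) ≈ 19.9929°, so α ≈ 39.9858°.

39.99°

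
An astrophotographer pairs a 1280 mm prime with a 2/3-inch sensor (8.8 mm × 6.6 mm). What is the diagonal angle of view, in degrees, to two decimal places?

0.49°

Sensor diagonal = √(8.8² + 6.6²) = √121.0000 ≈ 11.0000 mm.
Angle of view α = 2·arctan(d/2f) with d = 11.0000 mm and f = 1280 mm.
d/2f = 0.00430; arctan(0.00430) ≈ 0.2462°, so α ≈ 0.4924°.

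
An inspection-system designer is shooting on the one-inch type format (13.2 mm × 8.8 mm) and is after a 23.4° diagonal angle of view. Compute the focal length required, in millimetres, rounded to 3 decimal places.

Sensor diagonal = √(13.2² + 8.8²) = √251.6800 ≈ 15.8644 mm.
From α = 2·arctan(d/2f) we get f = d / (2·tan(α/2)).
With d = 15.8644 mm and α/2 = 11.7°, tan(α/2) ≈ 0.20709, so f ≈ 15.8644 / 0.41418 ≈ 38.3032 mm.

38.303 mm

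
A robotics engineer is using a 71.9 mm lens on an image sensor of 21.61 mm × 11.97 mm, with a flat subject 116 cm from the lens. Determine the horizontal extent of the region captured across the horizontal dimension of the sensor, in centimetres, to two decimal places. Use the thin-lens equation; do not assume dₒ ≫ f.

32.70 cm

dₒ: 116 cm = 1160 mm.
Similar triangles through the lens centre give W/dₒ = w/dᵢ; with 1/f = 1/dₒ + 1/dᵢ this gives W = w·(dₒ − f)/f.
W = 21.61 mm × (1160 − 71.9) / 71.9 = 21.61 × 15.1335 ≈ 327.035 mm = 32.7035 cm.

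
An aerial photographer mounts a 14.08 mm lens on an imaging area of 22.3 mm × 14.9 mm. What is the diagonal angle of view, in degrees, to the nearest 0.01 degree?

Sensor diagonal = √(22.3² + 14.9²) = √719.3000 ≈ 26.8198 mm.
Angle of view α = 2·arctan(d/2f) with d = 26.8198 mm and f = 14.08 mm.
d/2f = 0.95241; arctan(0.95241) ≈ 43.6036°, so α ≈ 87.2072°.

87.21°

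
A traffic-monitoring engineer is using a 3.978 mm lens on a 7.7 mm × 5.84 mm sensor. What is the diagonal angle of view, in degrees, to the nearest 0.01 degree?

101.07°

Sensor diagonal = √(7.7² + 5.84²) = √93.3956 ≈ 9.6641 mm.
Angle of view α = 2·arctan(d/2f) with d = 9.6641 mm and f = 3.978 mm.
d/2f = 1.21470; arctan(1.21470) ≈ 50.5371°, so α ≈ 101.0742°.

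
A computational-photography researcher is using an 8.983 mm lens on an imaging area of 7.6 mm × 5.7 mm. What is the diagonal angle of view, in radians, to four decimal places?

Sensor diagonal = √(7.6² + 5.7²) = √90.2500 ≈ 9.5000 mm.
Angle of view α = 2·arctan(d/2f) with d = 9.5000 mm and f = 8.983 mm.
d/2f = 0.52878; arctan(0.52878) ≈ 0.4864 rad, so α ≈ 0.9728 rad.

0.9728 rad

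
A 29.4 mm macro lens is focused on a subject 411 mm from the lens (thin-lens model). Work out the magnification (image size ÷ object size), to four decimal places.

Thin lens: 1/f = 1/dₒ + 1/dᵢ → 1/dᵢ = 1/29.4 − 1/411 = 0.0315805 mm⁻¹, so dᵢ ≈ 31.6651 mm.
Magnification m = dᵢ/dₒ = 31.6651/411 ≈ 0.07704.

0.0770×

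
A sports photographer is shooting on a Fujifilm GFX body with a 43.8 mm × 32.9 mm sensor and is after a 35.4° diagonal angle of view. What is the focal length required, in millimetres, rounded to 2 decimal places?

85.82 mm

Sensor diagonal = √(43.8² + 32.9²) = √3000.8500 ≈ 54.7800 mm.
From α = 2·arctan(d/2f) we get f = d / (2·tan(α/2)).
With d = 54.7800 mm and α/2 = 17.7°, tan(α/2) ≈ 0.31914, so f ≈ 54.7800 / 0.63828 ≈ 85.8242 mm.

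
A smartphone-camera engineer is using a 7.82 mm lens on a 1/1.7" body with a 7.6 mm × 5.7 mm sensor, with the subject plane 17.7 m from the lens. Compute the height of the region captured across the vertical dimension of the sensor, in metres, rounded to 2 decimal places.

dₒ: 17.7 m = 17700 mm.
Similar triangles through the lens centre give W/dₒ = h/dᵢ; with 1/f = 1/dₒ + 1/dᵢ this gives W = h·(dₒ − f)/f.
W = 5.7 mm × (17700 − 7.82) / 7.82 = 5.7 × 2262.4271 ≈ 12895.835 mm = 12.8958 m.

12.90 m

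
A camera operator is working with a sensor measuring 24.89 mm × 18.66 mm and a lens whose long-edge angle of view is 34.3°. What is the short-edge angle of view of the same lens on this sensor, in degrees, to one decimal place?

From the long-edge AOV: f = 24.89 / (2·tan(17.15°)) = 24.89 / 0.61719 ≈ 40.3278 mm.
Short-edge AOV = 2·arctan(18.66 / (2 × 40.3278)) = 2·arctan(0.23135) ≈ 26.0528°.

26.1°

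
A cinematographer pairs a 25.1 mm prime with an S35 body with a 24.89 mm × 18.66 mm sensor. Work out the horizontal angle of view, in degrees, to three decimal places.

Angle of view α = 2·arctan(w/2f) with w = 24.89 mm and f = 25.1 mm.
w/2f = 0.49582; arctan(0.49582) ≈ 26.3730°, so α ≈ 52.7460°.

52.746°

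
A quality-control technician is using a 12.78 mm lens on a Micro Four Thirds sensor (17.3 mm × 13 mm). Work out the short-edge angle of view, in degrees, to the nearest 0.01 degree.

53.92°

Angle of view α = 2·arctan(h/2f) with h = 13 mm and f = 12.78 mm.
h/2f = 0.50861; arctan(0.50861) ≈ 26.9582°, so α ≈ 53.9164°.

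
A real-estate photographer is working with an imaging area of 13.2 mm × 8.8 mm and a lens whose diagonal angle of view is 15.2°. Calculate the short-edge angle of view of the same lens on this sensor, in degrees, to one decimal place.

8.5°

Sensor diagonal = √(13.2² + 8.8²) = √251.6800 ≈ 15.8644 mm.
From the diagonal AOV: f = 15.8644 / (2·tan(7.6°)) = 15.8644 / 0.26686 ≈ 59.4492 mm.
Short-edge AOV = 2·arctan(8.8 / (2 × 59.4492)) = 2·arctan(0.07401) ≈ 8.4658°.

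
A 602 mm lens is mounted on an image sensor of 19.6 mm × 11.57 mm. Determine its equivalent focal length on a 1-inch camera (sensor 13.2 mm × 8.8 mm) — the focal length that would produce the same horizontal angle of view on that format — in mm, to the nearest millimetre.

Equal angle of view means equal width/f ratio, so f₂ = f₁ · (width₂/width₁) = 602 × 13.2/19.6.
f₂ = 602 × 0.67347 ≈ 405.429 mm.

405 mm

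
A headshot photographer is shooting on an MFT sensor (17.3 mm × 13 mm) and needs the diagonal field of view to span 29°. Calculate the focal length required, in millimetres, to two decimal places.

Sensor diagonal = √(17.3² + 13²) = √468.2900 ≈ 21.6400 mm.
From α = 2·arctan(d/2f) we get f = d / (2·tan(α/2)).
With d = 21.6400 mm and α/2 = 14.5°, tan(α/2) ≈ 0.25862, so f ≈ 21.6400 / 0.51724 ≈ 41.8379 mm.

41.84 mm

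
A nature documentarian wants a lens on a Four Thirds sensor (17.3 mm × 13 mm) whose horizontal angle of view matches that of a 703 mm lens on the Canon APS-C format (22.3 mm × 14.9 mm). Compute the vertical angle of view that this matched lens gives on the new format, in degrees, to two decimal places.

1.37°

Equal horizontal AOV ⇒ f₂ = f₁ · 17.3/22.3 = 703 × 0.77578 ≈ 545.3767 mm.
Vertical AOV on the new format = 2·arctan(13 / (2 × 545.3767)) = 2·arctan(0.01192) ≈ 1.3657°.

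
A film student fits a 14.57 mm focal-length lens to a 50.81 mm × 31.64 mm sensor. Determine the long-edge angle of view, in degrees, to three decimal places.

Angle of view α = 2·arctan(w/2f) with w = 50.81 mm and f = 14.57 mm.
w/2f = 1.74365; arctan(1.74365) ≈ 60.1653°, so α ≈ 120.3307°.

120.331°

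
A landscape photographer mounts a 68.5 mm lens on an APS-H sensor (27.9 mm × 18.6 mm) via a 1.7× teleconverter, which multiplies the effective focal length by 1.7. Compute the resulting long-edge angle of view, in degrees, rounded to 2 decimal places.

13.66°

Effective focal length f = 68.5 × 1.7 = 116.45 mm.
α = 2·arctan(27.9 / (2 × 116.45)) = 2·arctan(0.11979) ≈ 13.6623°.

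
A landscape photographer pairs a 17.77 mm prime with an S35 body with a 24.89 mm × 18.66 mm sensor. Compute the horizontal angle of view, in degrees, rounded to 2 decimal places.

Angle of view α = 2·arctan(w/2f) with w = 24.89 mm and f = 17.77 mm.
w/2f = 0.70034; arctan(0.70034) ≈ 35.0050°, so α ≈ 70.0100°.

70.01°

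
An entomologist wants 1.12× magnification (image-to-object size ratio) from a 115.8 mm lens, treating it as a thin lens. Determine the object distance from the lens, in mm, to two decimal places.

With m = dᵢ/dₒ and 1/f = 1/dₒ + 1/dᵢ, substituting dᵢ = m·dₒ gives 1/f = (1 + 1/m)/dₒ, hence dₒ = f·(1 + 1/m).
dₒ = 115.8 × (1 + 1/1.12) = 115.8 × 1.89286 ≈ 219.193 mm.

219.19 mm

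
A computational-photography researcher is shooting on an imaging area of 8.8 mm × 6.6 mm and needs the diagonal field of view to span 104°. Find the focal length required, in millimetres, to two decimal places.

4.30 mm

Sensor diagonal = √(8.8² + 6.6²) = √121.0000 ≈ 11.0000 mm.
From α = 2·arctan(d/2f) we get f = d / (2·tan(α/2)).
With d = 11.0000 mm and α/2 = 52°, tan(α/2) ≈ 1.27994, so f ≈ 11.0000 / 2.55988 ≈ 4.2971 mm.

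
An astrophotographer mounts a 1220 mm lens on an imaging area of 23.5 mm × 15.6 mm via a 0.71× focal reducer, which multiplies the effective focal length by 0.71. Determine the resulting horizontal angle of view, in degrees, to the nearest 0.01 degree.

1.55°

Effective focal length f = 1220 × 0.71 = 866.2 mm.
α = 2·arctan(23.5 / (2 × 866.2)) = 2·arctan(0.01356) ≈ 1.5543°.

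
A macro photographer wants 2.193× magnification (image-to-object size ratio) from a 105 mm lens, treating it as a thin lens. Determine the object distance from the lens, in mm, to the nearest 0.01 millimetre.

152.88 mm

With m = dᵢ/dₒ and 1/f = 1/dₒ + 1/dᵢ, substituting dᵢ = m·dₒ gives 1/f = (1 + 1/m)/dₒ, hence dₒ = f·(1 + 1/m).
dₒ = 105 × (1 + 1/2.193) = 105 × 1.45600 ≈ 152.880 mm.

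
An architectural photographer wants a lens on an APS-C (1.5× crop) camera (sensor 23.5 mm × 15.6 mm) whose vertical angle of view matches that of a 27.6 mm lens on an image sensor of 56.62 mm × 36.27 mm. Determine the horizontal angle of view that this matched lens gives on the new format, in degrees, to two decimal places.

89.41°

Equal vertical AOV ⇒ f₂ = f₁ · 15.6/36.27 = 27.6 × 0.43011 ≈ 11.8710 mm.
Horizontal AOV on the new format = 2·arctan(23.5 / (2 × 11.8710)) = 2·arctan(0.98981) ≈ 89.4132°.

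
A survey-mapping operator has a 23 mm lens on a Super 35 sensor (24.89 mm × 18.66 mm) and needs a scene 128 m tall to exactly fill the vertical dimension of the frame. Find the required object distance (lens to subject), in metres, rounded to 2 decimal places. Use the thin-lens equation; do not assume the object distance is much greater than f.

W: 128 m = 128000 mm.
Magnification m = h/W = dᵢ/dₒ; combined with 1/f = 1/dₒ + 1/dᵢ this gives dₒ = f·(1 + W/h).
dₒ = 23 mm × (1 + 128000/18.66) = 23 × 6860.5927 ≈ 157793.632 mm = 157.794 m.

157.79 m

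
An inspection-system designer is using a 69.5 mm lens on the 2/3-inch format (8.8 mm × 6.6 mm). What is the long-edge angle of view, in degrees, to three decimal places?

7.245°

Angle of view α = 2·arctan(w/2f) with w = 8.8 mm and f = 69.5 mm.
w/2f = 0.06331; arctan(0.06331) ≈ 3.6225°, so α ≈ 7.2450°.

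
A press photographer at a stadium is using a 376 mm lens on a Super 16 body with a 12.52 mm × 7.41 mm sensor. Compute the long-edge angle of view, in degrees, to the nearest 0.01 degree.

Angle of view α = 2·arctan(w/2f) with w = 12.52 mm and f = 376 mm.
w/2f = 0.01665; arctan(0.01665) ≈ 0.9538°, so α ≈ 1.9077°.

1.91°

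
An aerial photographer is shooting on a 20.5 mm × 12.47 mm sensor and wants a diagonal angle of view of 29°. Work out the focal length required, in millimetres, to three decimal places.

Sensor diagonal = √(20.5² + 12.47²) = √575.7509 ≈ 23.9948 mm.
From α = 2·arctan(d/2f) we get f = d / (2·tan(α/2)).
With d = 23.9948 mm and α/2 = 14.5°, tan(α/2) ≈ 0.25862, so f ≈ 23.9948 / 0.51724 ≈ 46.3905 mm.

46.391 mm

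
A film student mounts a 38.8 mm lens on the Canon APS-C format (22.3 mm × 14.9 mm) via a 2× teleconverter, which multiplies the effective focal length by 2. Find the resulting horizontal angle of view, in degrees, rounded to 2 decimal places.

Effective focal length f = 38.8 × 2 = 77.6 mm.
α = 2·arctan(22.3 / (2 × 77.6)) = 2·arctan(0.14369) ≈ 16.3532°.

16.35°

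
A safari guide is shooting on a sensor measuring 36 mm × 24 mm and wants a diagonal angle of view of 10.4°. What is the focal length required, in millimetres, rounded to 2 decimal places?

237.71 mm

Sensor diagonal = √(36² + 24²) = √1872.0000 ≈ 43.2666 mm.
From α = 2·arctan(d/2f) we get f = d / (2·tan(α/2)).
With d = 43.2666 mm and α/2 = 5.2°, tan(α/2) ≈ 0.09101, so f ≈ 43.2666 / 0.18201 ≈ 237.7100 mm.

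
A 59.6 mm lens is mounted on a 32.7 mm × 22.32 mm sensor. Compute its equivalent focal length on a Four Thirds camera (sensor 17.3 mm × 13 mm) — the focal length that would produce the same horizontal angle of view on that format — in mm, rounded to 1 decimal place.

31.5 mm

Equal angle of view means equal width/f ratio, so f₂ = f₁ · (width₂/width₁) = 59.6 × 17.3/32.7.
f₂ = 59.6 × 0.52905 ≈ 31.531 mm.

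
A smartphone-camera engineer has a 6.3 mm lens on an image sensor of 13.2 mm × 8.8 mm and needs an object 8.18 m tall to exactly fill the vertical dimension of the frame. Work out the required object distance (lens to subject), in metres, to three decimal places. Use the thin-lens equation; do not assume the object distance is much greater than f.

W: 8.18 m = 8180 mm.
Magnification m = h/W = dᵢ/dₒ; combined with 1/f = 1/dₒ + 1/dᵢ this gives dₒ = f·(1 + W/h).
dₒ = 6.3 mm × (1 + 8180/8.8) = 6.3 × 930.5455 ≈ 5862.436 mm = 5.86244 m.

5.862 m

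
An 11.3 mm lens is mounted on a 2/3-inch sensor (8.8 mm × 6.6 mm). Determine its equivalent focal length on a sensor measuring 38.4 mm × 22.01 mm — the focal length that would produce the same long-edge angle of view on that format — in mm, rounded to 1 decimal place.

49.3 mm

Equal angle of view means equal width/f ratio, so f₂ = f₁ · (width₂/width₁) = 11.3 × 38.4/8.8.
f₂ = 11.3 × 4.36364 ≈ 49.309 mm.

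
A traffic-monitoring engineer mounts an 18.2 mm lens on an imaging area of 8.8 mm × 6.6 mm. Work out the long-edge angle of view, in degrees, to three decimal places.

27.182°

Angle of view α = 2·arctan(w/2f) with w = 8.8 mm and f = 18.2 mm.
w/2f = 0.24176; arctan(0.24176) ≈ 13.5909°, so α ≈ 27.1819°.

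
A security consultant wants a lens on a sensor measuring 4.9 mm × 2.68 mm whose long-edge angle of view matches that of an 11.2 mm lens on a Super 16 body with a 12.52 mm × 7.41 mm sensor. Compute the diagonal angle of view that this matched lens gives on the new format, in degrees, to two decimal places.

65.00°

Equal long-edge AOV ⇒ f₂ = f₁ · 4.9/12.52 = 11.2 × 0.39137 ≈ 4.3834 mm.
Sensor diagonal = √(4.9² + 2.68²) = √31.1924 ≈ 5.5850 mm.
Diagonal AOV on the new format = 2·arctan(5.5850 / (2 × 4.3834)) = 2·arctan(0.63707) ≈ 64.9997°.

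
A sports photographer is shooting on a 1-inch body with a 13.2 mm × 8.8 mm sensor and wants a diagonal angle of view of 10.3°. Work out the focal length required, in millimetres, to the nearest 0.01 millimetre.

Sensor diagonal = √(13.2² + 8.8²) = √251.6800 ≈ 15.8644 mm.
From α = 2·arctan(d/2f) we get f = d / (2·tan(α/2)).
With d = 15.8644 mm and α/2 = 5.15°, tan(α/2) ≈ 0.09013, so f ≈ 15.8644 / 0.18025 ≈ 88.0112 mm.

88.01 mm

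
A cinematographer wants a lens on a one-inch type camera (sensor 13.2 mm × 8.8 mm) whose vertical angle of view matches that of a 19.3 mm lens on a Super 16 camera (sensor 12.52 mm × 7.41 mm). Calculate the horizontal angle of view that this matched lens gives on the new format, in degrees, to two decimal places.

Equal vertical AOV ⇒ f₂ = f₁ · 8.8/7.41 = 19.3 × 1.18758 ≈ 22.9204 mm.
Horizontal AOV on the new format = 2·arctan(13.2 / (2 × 22.9204)) = 2·arctan(0.28795) ≈ 32.1279°.

32.13°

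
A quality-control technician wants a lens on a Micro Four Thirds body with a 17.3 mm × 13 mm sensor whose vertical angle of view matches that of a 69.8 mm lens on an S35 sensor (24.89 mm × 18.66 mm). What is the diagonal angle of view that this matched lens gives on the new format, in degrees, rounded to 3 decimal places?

25.089°

Equal vertical AOV ⇒ f₂ = f₁ · 13/18.66 = 69.8 × 0.69668 ≈ 48.6281 mm.
Sensor diagonal = √(17.3² + 13²) = √468.2900 ≈ 21.6400 mm.
Diagonal AOV on the new format = 2·arctan(21.6400 / (2 × 48.6281)) = 2·arctan(0.22251) ≈ 25.0885°.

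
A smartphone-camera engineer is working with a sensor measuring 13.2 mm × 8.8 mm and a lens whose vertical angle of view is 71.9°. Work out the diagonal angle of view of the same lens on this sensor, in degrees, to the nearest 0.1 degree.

105.2°

From the vertical AOV: f = 8.8 / (2·tan(35.95°)) = 8.8 / 1.45042 ≈ 6.0672 mm.
Sensor diagonal = √(13.2² + 8.8²) = √251.6800 ≈ 15.8644 mm.
Diagonal AOV = 2·arctan(15.8644 / (2 × 6.0672)) = 2·arctan(1.30739) ≈ 105.1765°.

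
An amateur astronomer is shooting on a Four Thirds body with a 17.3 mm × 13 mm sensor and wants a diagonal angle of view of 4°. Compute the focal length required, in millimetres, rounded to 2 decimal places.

Sensor diagonal = √(17.3² + 13²) = √468.2900 ≈ 21.6400 mm.
From α = 2·arctan(d/2f) we get f = d / (2·tan(α/2)).
With d = 21.6400 mm and α/2 = 2°, tan(α/2) ≈ 0.03492, so f ≈ 21.6400 / 0.06984 ≈ 309.8444 mm.

309.84 mm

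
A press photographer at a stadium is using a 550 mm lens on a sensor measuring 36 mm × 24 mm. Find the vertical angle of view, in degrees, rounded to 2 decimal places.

2.50°

Angle of view α = 2·arctan(h/2f) with h = 24 mm and f = 550 mm.
h/2f = 0.02182; arctan(0.02182) ≈ 1.2499°, so α ≈ 2.4998°.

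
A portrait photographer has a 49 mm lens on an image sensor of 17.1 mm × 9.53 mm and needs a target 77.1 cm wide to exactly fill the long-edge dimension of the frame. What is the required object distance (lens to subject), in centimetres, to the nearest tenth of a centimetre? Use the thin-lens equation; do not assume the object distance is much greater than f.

W: 77.1 cm = 771 mm.
Magnification m = w/W = dᵢ/dₒ; combined with 1/f = 1/dₒ + 1/dᵢ this gives dₒ = f·(1 + W/w).
dₒ = 49 mm × (1 + 771/17.1) = 49 × 46.0877 ≈ 2258.298 mm = 225.83 cm.

225.8 cm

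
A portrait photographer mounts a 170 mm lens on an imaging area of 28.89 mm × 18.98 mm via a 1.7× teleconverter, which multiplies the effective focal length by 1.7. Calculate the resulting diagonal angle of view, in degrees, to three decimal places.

Effective focal length f = 170 × 1.7 = 289 mm.
Sensor diagonal = √(28.89² + 18.98²) = √1194.8725 ≈ 34.5669 mm.
α = 2·arctan(34.567 / (2 × 289)) = 2·arctan(0.05980) ≈ 6.8449°.

6.845°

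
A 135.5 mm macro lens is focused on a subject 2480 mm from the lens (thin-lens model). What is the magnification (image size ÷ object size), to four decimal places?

0.0578×

Thin lens: 1/f = 1/dₒ + 1/dᵢ → 1/dᵢ = 1/135.5 − 1/2480 = 0.0069768 mm⁻¹, so dᵢ ≈ 143.3312 mm.
Magnification m = dᵢ/dₒ = 143.3312/2480 ≈ 0.05779.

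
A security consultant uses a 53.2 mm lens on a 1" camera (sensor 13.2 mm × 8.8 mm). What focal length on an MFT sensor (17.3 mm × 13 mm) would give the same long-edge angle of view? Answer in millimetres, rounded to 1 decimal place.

69.7 mm

Equal angle of view means equal width/f ratio, so f₂ = f₁ · (width₂/width₁) = 53.2 × 17.3/13.2.
f₂ = 53.2 × 1.31061 ≈ 69.724 mm.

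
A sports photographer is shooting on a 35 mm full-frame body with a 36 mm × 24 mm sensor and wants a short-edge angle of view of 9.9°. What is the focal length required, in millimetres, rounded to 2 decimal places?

From α = 2·arctan(h/2f) we get f = h / (2·tan(α/2)).
With h = 24 mm and α/2 = 4.95°, tan(α/2) ≈ 0.08661, so f ≈ 24 / 0.17322 ≈ 138.5531 mm.

138.55 mm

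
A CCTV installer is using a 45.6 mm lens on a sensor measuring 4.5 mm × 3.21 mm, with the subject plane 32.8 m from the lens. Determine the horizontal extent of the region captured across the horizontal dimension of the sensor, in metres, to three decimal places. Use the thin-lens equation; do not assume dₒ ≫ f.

dₒ: 32.8 m = 32800 mm.
Similar triangles through the lens centre give W/dₒ = w/dᵢ; with 1/f = 1/dₒ + 1/dᵢ this gives W = w·(dₒ − f)/f.
W = 4.5 mm × (32800 − 45.6) / 45.6 = 4.5 × 718.2982 ≈ 3232.342 mm = 3.23234 m.

3.232 m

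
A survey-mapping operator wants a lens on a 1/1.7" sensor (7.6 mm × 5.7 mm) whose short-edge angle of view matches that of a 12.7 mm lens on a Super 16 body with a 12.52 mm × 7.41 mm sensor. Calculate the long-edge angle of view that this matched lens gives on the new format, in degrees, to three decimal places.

42.510°

Equal short-edge AOV ⇒ f₂ = f₁ · 5.7/7.41 = 12.7 × 0.76923 ≈ 9.7692 mm.
Long-edge AOV on the new format = 2·arctan(7.6 / (2 × 9.7692)) = 2·arctan(0.38898) ≈ 42.5097°.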